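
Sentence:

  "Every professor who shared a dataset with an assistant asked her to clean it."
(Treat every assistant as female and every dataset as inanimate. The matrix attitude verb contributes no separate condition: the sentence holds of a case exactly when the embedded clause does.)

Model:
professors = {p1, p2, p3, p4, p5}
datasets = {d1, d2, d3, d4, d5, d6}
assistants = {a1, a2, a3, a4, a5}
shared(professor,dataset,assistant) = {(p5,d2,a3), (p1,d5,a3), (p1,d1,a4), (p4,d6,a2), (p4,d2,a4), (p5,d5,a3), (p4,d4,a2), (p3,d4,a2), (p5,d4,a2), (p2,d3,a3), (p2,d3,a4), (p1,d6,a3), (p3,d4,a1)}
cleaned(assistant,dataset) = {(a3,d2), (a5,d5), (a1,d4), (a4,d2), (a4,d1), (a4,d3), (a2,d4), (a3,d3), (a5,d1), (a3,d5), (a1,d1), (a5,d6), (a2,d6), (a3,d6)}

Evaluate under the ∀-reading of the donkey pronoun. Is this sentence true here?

True

"her" takes "an assistant" as antecedent and "it" takes "a dataset"; both are donkey pronouns co-varying with the restrictor.
Strong reading: for every (p,d,a) with shared(p,d,a), cleaned(a,d).
Restrictor triples: (p1,d1,a4)→cleaned(a4,d1) ✓  (p1,d5,a3)→cleaned(a3,d5) ✓  (p1,d6,a3)→cleaned(a3,d6) ✓  (p2,d3,a3)→cleaned(a3,d3) ✓  (p2,d3,a4)→cleaned(a4,d3) ✓  (p3,d4,a1)→cleaned(a1,d4) ✓  (p3,d4,a2)→cleaned(a2,d4) ✓  (p4,d2,a4)→cleaned(a4,d2) ✓  (p4,d4,a2)→cleaned(a2,d4) ✓  (p4,d6,a2)→cleaned(a2,d6) ✓  (p5,d2,a3)→cleaned(a3,d2) ✓  (p5,d4,a2)→cleaned(a2,d4) ✓  (p5,d5,a3)→cleaned(a3,d5) ✓
Every restrictor triple satisfies the scope.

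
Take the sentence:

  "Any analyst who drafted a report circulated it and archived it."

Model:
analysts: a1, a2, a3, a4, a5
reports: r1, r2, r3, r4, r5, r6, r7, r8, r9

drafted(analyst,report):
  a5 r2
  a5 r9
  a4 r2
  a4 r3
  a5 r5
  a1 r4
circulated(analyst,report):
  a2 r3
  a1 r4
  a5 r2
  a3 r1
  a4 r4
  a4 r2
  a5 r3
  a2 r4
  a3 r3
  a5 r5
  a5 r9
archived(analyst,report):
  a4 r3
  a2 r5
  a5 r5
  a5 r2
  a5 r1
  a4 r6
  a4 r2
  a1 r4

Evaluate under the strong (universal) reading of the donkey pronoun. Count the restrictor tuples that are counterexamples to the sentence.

"it" takes "a report" as antecedent — a donkey pronoun bound across the clause boundary.
Strong reading: for every (a,r) with drafted(a,r), circulated(a,r) ∧ archived(a,r).
Restrictor pairs: (a1,r4) ✓  (a4,r2) ✓  (a4,r3) ✗  (a5,r2) ✓  (a5,r5) ✓  (a5,r9) ✗
Counterexamples (restrictor pairs failing the scope): 2.

2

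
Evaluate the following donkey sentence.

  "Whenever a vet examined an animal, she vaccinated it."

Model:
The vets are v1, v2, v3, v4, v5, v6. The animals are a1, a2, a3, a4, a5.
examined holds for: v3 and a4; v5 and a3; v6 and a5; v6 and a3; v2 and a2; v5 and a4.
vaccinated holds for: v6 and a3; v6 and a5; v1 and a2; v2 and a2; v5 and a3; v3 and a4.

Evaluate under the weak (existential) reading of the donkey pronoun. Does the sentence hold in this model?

"it" takes "an animal" as antecedent — a donkey pronoun bound across the clause boundary.
Weak reading: every vet v with some examined-animal has at least one examined-animal a such that vaccinated(v,a).
Per vet: v2:✓  v3:✓  v5:✓  v6:✓
Every vet in the restrictor has a witness.

True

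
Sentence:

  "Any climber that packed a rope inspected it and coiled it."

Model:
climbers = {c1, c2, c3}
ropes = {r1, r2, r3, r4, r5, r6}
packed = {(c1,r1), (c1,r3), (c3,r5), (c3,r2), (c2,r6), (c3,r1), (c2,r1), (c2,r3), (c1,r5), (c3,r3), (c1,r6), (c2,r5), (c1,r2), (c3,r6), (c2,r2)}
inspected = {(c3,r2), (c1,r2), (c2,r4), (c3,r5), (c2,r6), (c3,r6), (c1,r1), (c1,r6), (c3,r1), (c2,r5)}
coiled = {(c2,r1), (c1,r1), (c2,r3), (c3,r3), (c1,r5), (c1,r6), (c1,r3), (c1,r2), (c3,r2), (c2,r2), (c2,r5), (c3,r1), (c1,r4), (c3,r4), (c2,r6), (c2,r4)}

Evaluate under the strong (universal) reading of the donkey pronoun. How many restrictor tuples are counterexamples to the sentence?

8

"it" takes "a rope" as antecedent — a donkey pronoun bound across the clause boundary.
Strong reading: for every (c,r) with packed(c,r), inspected(c,r) ∧ coiled(c,r).
Restrictor pairs: (c1,r1) ✓  (c1,r2) ✓  (c1,r3) ✗  (c1,r5) ✗  (c1,r6) ✓  (c2,r1) ✗  (c2,r2) ✗  (c2,r3) ✗  (c2,r5) ✓  (c2,r6) ✓  (c3,r1) ✓  (c3,r2) ✓  (c3,r3) ✗  (c3,r5) ✗  (c3,r6) ✗
Counterexamples (restrictor pairs failing the scope): 8.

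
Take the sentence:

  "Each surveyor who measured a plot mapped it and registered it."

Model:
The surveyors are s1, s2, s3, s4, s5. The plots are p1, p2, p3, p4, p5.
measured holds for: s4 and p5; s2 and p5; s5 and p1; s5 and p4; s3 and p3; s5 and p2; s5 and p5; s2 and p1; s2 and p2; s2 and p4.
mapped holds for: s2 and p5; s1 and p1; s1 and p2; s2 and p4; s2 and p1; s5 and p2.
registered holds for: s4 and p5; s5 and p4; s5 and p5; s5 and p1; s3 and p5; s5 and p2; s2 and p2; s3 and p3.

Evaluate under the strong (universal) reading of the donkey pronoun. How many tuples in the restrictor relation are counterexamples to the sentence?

9

"it" takes "a plot" as antecedent — a donkey pronoun bound across the clause boundary.
Strong reading: for every (s,p) with measured(s,p), mapped(s,p) ∧ registered(s,p).
Restrictor pairs: (s2,p1) ✗  (s2,p2) ✗  (s2,p4) ✗  (s2,p5) ✗  (s3,p3) ✗  (s4,p5) ✗  (s5,p1) ✗  (s5,p2) ✓  (s5,p4) ✗  (s5,p5) ✗
Counterexamples (restrictor pairs failing the scope): 9.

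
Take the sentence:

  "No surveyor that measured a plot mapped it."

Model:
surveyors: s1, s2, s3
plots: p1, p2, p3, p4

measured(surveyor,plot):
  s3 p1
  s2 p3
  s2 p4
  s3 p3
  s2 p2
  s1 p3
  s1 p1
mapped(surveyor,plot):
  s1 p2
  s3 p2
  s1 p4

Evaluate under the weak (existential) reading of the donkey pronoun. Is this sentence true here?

"it" takes "a plot" as antecedent — a donkey pronoun bound across the clause boundary.
Truth condition: for no (s,p) with measured(s,p) does mapped(s,p) hold.
Restrictor pairs — does the scope hold? (s1,p1):fails  (s1,p3):fails  (s2,p2):fails  (s2,p3):fails  (s2,p4):fails  (s3,p1):fails  (s3,p3):fails
Scope holds for no restrictor pair, so the sentence is true.

True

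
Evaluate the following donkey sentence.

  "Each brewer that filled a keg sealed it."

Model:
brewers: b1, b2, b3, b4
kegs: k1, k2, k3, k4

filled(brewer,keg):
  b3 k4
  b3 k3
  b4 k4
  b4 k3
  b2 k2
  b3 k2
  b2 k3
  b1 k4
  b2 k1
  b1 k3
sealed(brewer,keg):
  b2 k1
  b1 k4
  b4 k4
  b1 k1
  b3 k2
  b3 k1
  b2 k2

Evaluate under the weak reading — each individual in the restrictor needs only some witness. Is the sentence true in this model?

"it" takes "a keg" as antecedent — a donkey pronoun bound across the clause boundary.
Weak reading: every brewer b with some filled-keg has at least one filled-keg k such that sealed(b,k).
Per brewer: b1:✓  b2:✓  b3:✓  b4:✓
Every brewer in the restrictor has a witness.

True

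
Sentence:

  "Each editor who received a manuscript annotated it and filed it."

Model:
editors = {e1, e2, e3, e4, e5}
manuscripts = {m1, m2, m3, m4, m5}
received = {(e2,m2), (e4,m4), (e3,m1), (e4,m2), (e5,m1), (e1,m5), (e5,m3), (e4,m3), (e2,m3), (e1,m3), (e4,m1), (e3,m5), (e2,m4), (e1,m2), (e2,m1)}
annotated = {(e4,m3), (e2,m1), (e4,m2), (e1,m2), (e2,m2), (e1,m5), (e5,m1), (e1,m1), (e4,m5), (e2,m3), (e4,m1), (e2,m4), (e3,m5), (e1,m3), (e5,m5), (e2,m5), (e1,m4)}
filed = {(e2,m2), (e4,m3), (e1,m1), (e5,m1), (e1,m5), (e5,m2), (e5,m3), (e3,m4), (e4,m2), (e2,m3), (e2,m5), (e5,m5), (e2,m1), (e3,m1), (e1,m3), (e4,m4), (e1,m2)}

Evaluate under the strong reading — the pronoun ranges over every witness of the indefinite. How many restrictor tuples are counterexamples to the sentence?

6

"it" takes "a manuscript" as antecedent — a donkey pronoun bound across the clause boundary.
Strong reading: for every (e,m) with received(e,m), annotated(e,m) ∧ filed(e,m).
Restrictor pairs: (e1,m2) ✓  (e1,m3) ✓  (e1,m5) ✓  (e2,m1) ✓  (e2,m2) ✓  (e2,m3) ✓  (e2,m4) ✗  (e3,m1) ✗  (e3,m5) ✗  (e4,m1) ✗  (e4,m2) ✓  (e4,m3) ✓  (e4,m4) ✗  (e5,m1) ✓  (e5,m3) ✗
Counterexamples (restrictor pairs failing the scope): 6.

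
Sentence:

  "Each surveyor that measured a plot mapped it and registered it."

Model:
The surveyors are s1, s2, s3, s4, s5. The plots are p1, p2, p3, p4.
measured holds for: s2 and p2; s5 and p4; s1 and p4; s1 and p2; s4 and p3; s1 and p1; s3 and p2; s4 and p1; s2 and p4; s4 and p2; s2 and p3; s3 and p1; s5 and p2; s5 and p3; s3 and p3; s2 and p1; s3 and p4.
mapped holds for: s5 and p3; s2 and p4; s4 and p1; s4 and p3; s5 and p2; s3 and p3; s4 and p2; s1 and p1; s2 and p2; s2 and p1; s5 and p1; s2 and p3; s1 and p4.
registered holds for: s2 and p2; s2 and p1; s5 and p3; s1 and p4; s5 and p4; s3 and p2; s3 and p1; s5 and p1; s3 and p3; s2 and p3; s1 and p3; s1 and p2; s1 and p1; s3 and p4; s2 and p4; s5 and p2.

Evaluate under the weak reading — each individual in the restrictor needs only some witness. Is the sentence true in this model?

False

"it" takes "a plot" as antecedent — a donkey pronoun bound across the clause boundary.
Weak reading: every surveyor s with some measured-plot has at least one measured-plot p such that mapped(s,p) ∧ registered(s,p).
Per surveyor: s1:✓  s2:✓  s3:✓  s4:✗  s5:✓
s4 has no witness among its measured-plots.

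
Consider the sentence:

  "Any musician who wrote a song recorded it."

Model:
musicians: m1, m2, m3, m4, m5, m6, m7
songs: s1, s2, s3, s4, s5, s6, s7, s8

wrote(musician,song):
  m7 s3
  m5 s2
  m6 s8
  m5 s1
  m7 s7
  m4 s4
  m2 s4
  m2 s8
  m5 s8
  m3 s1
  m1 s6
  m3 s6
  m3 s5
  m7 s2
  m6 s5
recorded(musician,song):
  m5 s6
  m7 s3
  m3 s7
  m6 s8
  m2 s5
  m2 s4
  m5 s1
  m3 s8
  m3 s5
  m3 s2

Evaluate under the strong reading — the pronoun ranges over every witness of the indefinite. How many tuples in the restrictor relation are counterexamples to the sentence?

10

"it" takes "a song" as antecedent — a donkey pronoun bound across the clause boundary.
Strong reading: for every (m,s) with wrote(m,s), recorded(m,s).
Restrictor pairs: (m1,s6) ✗  (m2,s4) ✓  (m2,s8) ✗  (m3,s1) ✗  (m3,s5) ✓  (m3,s6) ✗  (m4,s4) ✗  (m5,s1) ✓  (m5,s2) ✗  (m5,s8) ✗  (m6,s5) ✗  (m6,s8) ✓  (m7,s2) ✗  (m7,s3) ✓  (m7,s7) ✗
Counterexamples (restrictor pairs failing the scope): 10.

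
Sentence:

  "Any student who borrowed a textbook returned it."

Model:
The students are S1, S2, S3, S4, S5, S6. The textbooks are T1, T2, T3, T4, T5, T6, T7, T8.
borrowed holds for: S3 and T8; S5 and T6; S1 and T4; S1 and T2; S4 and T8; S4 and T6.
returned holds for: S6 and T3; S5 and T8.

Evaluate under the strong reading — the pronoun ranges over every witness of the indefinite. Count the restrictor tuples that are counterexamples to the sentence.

"it" takes "a textbook" as antecedent — a donkey pronoun bound across the clause boundary.
Strong reading: for every (s,t) with borrowed(s,t), returned(s,t).
Restrictor pairs: (S1,T2) ✗  (S1,T4) ✗  (S3,T8) ✗  (S4,T6) ✗  (S4,T8) ✗  (S5,T6) ✗
Counterexamples (restrictor pairs failing the scope): 6.

6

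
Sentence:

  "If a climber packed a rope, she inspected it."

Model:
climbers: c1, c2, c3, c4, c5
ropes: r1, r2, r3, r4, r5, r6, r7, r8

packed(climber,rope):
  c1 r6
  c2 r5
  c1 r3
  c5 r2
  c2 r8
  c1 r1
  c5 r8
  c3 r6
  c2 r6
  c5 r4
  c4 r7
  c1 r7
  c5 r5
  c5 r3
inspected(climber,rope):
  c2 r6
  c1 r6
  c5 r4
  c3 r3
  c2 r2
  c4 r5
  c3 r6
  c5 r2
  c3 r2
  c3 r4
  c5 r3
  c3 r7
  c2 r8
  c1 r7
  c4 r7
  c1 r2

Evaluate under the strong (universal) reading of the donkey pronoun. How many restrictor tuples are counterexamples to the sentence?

5

"it" takes "a rope" as antecedent — a donkey pronoun bound across the clause boundary.
Strong reading: for every (c,r) with packed(c,r), inspected(c,r).
Restrictor pairs: (c1,r1) ✗  (c1,r3) ✗  (c1,r6) ✓  (c1,r7) ✓  (c2,r5) ✗  (c2,r6) ✓  (c2,r8) ✓  (c3,r6) ✓  (c4,r7) ✓  (c5,r2) ✓  (c5,r3) ✓  (c5,r4) ✓  (c5,r5) ✗  (c5,r8) ✗
Counterexamples (restrictor pairs failing the scope): 5.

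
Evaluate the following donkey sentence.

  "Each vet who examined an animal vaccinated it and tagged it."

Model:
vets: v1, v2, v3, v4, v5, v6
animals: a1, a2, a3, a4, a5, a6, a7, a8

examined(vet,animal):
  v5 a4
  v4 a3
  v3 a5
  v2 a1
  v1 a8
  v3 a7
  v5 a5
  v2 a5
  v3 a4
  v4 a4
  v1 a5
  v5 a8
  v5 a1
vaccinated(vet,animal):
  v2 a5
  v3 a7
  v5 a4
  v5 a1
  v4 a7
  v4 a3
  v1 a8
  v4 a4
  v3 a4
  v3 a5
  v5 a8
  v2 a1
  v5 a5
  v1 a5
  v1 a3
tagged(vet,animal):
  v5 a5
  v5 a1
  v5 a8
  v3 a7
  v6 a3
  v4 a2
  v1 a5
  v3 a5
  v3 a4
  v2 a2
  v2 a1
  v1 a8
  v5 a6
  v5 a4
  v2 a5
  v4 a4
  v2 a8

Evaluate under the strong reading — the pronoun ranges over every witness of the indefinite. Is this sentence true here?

"it" takes "an animal" as antecedent — a donkey pronoun bound across the clause boundary.
Strong reading: for every (v,a) with examined(v,a), vaccinated(v,a) ∧ tagged(v,a).
Restrictor pairs: (v1,a5) ✓  (v1,a8) ✓  (v2,a1) ✓  (v2,a5) ✓  (v3,a4) ✓  (v3,a5) ✓  (v3,a7) ✓  (v4,a3) ✗  (v4,a4) ✓  (v5,a1) ✓  (v5,a4) ✓  (v5,a5) ✓  (v5,a8) ✓
Counterexample: (v4,a3) is in examined but fails the scope.

False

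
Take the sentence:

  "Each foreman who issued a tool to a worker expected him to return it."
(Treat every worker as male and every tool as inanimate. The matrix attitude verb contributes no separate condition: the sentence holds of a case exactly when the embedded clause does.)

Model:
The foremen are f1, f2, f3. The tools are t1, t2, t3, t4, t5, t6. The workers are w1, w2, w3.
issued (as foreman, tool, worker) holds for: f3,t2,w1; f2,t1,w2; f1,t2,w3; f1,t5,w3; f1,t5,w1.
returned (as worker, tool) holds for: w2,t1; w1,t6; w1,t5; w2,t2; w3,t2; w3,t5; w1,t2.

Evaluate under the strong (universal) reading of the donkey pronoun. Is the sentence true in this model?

True

"him" takes "a worker" as antecedent and "it" takes "a tool"; both are donkey pronouns co-varying with the restrictor.
Strong reading: for every (f,t,w) with issued(f,t,w), returned(w,t).
Restrictor triples: (f1,t2,w3)→returned(w3,t2) ✓  (f1,t5,w1)→returned(w1,t5) ✓  (f1,t5,w3)→returned(w3,t5) ✓  (f2,t1,w2)→returned(w2,t1) ✓  (f3,t2,w1)→returned(w1,t2) ✓
Every restrictor triple satisfies the scope.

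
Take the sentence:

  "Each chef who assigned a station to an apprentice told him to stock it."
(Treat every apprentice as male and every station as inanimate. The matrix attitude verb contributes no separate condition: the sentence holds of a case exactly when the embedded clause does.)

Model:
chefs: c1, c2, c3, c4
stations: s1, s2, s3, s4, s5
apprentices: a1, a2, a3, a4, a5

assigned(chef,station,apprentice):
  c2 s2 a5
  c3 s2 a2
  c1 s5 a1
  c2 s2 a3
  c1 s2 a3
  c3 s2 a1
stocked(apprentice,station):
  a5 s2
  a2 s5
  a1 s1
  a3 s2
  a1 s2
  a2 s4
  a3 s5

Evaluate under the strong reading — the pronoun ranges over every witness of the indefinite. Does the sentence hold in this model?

False

"him" takes "an apprentice" as antecedent and "it" takes "a station"; both are donkey pronouns co-varying with the restrictor.
Strong reading: for every (c,s,a) with assigned(c,s,a), stocked(a,s).
Restrictor triples: (c1,s2,a3)→stocked(a3,s2) ✓  (c1,s5,a1)→stocked(a1,s5) ✗  (c2,s2,a3)→stocked(a3,s2) ✓  (c2,s2,a5)→stocked(a5,s2) ✓  (c3,s2,a1)→stocked(a1,s2) ✓  (c3,s2,a2)→stocked(a2,s2) ✗
Counterexample: (c1,s5,a1) — stocked(a1,s5) does not hold.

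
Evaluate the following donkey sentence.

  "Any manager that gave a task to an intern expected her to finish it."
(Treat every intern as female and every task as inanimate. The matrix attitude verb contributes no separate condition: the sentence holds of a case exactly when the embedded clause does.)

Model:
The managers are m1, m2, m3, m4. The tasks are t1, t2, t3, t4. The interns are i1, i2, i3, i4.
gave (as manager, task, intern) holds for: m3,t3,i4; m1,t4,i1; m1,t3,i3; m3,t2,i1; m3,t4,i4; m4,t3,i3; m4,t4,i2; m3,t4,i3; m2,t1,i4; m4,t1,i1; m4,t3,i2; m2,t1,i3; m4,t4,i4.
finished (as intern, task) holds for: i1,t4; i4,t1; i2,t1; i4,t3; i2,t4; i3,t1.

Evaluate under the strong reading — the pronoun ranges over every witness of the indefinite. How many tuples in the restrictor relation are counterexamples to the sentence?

"her" takes "an intern" as antecedent and "it" takes "a task"; both are donkey pronouns co-varying with the restrictor.
Strong reading: for every (m,t,i) with gave(m,t,i), finished(i,t).
Restrictor triples: (m1,t3,i3)→finished(i3,t3) ✗  (m1,t4,i1)→finished(i1,t4) ✓  (m2,t1,i3)→finished(i3,t1) ✓  (m2,t1,i4)→finished(i4,t1) ✓  (m3,t2,i1)→finished(i1,t2) ✗  (m3,t3,i4)→finished(i4,t3) ✓  (m3,t4,i3)→finished(i3,t4) ✗  (m3,t4,i4)→finished(i4,t4) ✗  (m4,t1,i1)→finished(i1,t1) ✗  (m4,t3,i2)→finished(i2,t3) ✗  (m4,t3,i3)→finished(i3,t3) ✗  (m4,t4,i2)→finished(i2,t4) ✓  (m4,t4,i4)→finished(i4,t4) ✗
Counterexamples (restrictor triples failing the scope): 8.

8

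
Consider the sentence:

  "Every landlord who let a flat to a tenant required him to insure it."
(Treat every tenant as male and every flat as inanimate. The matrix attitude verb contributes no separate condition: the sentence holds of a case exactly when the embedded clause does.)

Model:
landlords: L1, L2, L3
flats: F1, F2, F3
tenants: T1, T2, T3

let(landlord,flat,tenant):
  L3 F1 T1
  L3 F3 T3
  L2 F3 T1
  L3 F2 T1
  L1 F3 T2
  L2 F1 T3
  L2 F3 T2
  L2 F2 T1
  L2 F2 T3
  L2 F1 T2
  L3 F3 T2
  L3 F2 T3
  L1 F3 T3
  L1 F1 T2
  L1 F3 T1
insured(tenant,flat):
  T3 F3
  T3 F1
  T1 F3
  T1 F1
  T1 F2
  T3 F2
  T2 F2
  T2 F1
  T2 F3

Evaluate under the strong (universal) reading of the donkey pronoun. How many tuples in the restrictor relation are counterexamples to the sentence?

0

"him" takes "a tenant" as antecedent and "it" takes "a flat"; both are donkey pronouns co-varying with the restrictor.
Strong reading: for every (l,f,t) with let(l,f,t), insured(t,f).
Restrictor triples: (L1,F1,T2)→insured(T2,F1) ✓  (L1,F3,T1)→insured(T1,F3) ✓  (L1,F3,T2)→insured(T2,F3) ✓  (L1,F3,T3)→insured(T3,F3) ✓  (L2,F1,T2)→insured(T2,F1) ✓  (L2,F1,T3)→insured(T3,F1) ✓  (L2,F2,T1)→insured(T1,F2) ✓  (L2,F2,T3)→insured(T3,F2) ✓  (L2,F3,T1)→insured(T1,F3) ✓  (L2,F3,T2)→insured(T2,F3) ✓  (L3,F1,T1)→insured(T1,F1) ✓  (L3,F2,T1)→insured(T1,F2) ✓  (L3,F2,T3)→insured(T3,F2) ✓  (L3,F3,T2)→insured(T2,F3) ✓  (L3,F3,T3)→insured(T3,F3) ✓
Counterexamples (restrictor triples failing the scope): 0.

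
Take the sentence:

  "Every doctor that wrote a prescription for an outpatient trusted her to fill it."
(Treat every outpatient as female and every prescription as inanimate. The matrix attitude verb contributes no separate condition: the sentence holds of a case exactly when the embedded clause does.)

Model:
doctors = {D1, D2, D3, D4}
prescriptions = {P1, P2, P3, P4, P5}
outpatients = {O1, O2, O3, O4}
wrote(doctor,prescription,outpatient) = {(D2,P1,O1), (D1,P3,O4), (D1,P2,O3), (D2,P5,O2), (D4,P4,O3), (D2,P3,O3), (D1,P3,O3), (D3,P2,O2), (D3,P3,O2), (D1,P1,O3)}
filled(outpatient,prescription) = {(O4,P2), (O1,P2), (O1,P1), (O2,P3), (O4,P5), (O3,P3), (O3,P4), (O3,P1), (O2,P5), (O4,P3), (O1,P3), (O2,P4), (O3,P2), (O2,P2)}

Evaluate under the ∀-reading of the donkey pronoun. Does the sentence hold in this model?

True

"her" takes "an outpatient" as antecedent and "it" takes "a prescription"; both are donkey pronouns co-varying with the restrictor.
Strong reading: for every (d,p,o) with wrote(d,p,o), filled(o,p).
Restrictor triples: (D1,P1,O3)→filled(O3,P1) ✓  (D1,P2,O3)→filled(O3,P2) ✓  (D1,P3,O3)→filled(O3,P3) ✓  (D1,P3,O4)→filled(O4,P3) ✓  (D2,P1,O1)→filled(O1,P1) ✓  (D2,P3,O3)→filled(O3,P3) ✓  (D2,P5,O2)→filled(O2,P5) ✓  (D3,P2,O2)→filled(O2,P2) ✓  (D3,P3,O2)→filled(O2,P3) ✓  (D4,P4,O3)→filled(O3,P4) ✓
Every restrictor triple satisfies the scope.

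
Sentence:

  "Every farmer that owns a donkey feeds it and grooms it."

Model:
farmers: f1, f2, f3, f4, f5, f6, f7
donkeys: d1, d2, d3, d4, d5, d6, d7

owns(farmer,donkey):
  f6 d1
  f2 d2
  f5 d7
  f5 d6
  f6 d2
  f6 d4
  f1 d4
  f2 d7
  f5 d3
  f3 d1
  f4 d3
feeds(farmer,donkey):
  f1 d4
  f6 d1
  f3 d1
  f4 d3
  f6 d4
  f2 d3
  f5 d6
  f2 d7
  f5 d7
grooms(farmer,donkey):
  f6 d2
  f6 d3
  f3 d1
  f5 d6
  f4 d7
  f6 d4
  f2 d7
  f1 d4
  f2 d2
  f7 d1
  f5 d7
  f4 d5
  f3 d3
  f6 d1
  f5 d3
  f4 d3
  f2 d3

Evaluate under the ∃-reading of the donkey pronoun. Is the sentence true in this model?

"it" takes "a donkey" as antecedent — a donkey pronoun bound across the clause boundary.
Weak reading: every farmer f with some owns-donkey has at least one owns-donkey d such that feeds(f,d) ∧ grooms(f,d).
Per farmer: f1:✓  f2:✓  f3:✓  f4:✓  f5:✓  f6:✓
Every farmer in the restrictor has a witness.

True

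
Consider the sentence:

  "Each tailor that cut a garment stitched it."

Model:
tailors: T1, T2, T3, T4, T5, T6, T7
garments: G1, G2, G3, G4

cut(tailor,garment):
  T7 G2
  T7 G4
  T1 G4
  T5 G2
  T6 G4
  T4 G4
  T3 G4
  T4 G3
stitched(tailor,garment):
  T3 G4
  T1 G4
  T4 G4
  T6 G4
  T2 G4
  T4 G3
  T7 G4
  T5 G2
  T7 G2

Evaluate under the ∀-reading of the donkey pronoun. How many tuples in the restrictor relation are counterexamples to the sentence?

"it" takes "a garment" as antecedent — a donkey pronoun bound across the clause boundary.
Strong reading: for every (t,g) with cut(t,g), stitched(t,g).
Restrictor pairs: (T1,G4) ✓  (T3,G4) ✓  (T4,G3) ✓  (T4,G4) ✓  (T5,G2) ✓  (T6,G4) ✓  (T7,G2) ✓  (T7,G4) ✓
Counterexamples (restrictor pairs failing the scope): 0.

0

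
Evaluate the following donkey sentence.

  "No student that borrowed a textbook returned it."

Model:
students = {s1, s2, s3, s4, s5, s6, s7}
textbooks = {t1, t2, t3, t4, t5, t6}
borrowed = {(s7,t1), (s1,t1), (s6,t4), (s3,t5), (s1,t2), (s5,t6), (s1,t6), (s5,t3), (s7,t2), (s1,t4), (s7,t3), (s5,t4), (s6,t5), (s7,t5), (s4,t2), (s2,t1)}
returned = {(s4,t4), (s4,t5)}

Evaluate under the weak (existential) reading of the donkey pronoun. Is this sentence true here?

"it" takes "a textbook" as antecedent — a donkey pronoun bound across the clause boundary.
Truth condition: for no (s,t) with borrowed(s,t) does returned(s,t) hold.
Restrictor pairs — does the scope hold? (s1,t1):fails  (s1,t2):fails  (s1,t4):fails  (s1,t6):fails  (s2,t1):fails  (s3,t5):fails  (s4,t2):fails  (s5,t3):fails  (s5,t4):fails  (s5,t6):fails  (s6,t4):fails  (s6,t5):fails  (s7,t1):fails  (s7,t2):fails  (s7,t3):fails  (s7,t5):fails
Scope holds for no restrictor pair, so the sentence is true.

True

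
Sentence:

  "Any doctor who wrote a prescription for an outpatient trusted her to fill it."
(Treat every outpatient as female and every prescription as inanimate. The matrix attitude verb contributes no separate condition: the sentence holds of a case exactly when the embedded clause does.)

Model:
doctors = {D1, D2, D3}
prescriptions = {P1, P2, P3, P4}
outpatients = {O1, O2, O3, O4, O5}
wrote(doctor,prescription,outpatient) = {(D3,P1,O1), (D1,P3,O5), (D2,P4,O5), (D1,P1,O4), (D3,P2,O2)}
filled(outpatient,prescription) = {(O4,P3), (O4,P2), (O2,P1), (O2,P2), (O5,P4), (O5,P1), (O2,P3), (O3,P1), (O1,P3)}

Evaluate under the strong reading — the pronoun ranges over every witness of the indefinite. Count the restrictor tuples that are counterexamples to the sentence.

"her" takes "an outpatient" as antecedent and "it" takes "a prescription"; both are donkey pronouns co-varying with the restrictor.
Strong reading: for every (d,p,o) with wrote(d,p,o), filled(o,p).
Restrictor triples: (D1,P1,O4)→filled(O4,P1) ✗  (D1,P3,O5)→filled(O5,P3) ✗  (D2,P4,O5)→filled(O5,P4) ✓  (D3,P1,O1)→filled(O1,P1) ✗  (D3,P2,O2)→filled(O2,P2) ✓
Counterexamples (restrictor triples failing the scope): 3.

3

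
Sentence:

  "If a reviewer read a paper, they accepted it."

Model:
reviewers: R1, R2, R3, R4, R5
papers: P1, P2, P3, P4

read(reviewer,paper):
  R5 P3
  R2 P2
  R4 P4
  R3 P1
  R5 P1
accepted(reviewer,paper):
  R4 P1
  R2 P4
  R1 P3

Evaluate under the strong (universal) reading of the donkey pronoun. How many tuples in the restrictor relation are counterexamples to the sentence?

"it" takes "a paper" as antecedent — a donkey pronoun bound across the clause boundary.
Strong reading: for every (r,p) with read(r,p), accepted(r,p).
Restrictor pairs: (R2,P2) ✗  (R3,P1) ✗  (R4,P4) ✗  (R5,P1) ✗  (R5,P3) ✗
Counterexamples (restrictor pairs failing the scope): 5.

5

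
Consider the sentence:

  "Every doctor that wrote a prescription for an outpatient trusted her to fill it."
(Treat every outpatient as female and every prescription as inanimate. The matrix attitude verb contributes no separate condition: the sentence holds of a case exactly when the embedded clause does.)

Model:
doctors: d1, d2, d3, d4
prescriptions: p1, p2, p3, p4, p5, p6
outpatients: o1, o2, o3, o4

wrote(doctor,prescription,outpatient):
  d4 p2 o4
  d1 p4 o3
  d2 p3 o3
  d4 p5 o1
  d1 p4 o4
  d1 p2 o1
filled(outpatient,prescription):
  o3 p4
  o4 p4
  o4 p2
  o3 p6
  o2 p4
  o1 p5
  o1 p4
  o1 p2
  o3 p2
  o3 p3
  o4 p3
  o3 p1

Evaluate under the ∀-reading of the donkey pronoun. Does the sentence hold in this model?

"her" takes "an outpatient" as antecedent and "it" takes "a prescription"; both are donkey pronouns co-varying with the restrictor.
Strong reading: for every (d,p,o) with wrote(d,p,o), filled(o,p).
Restrictor triples: (d1,p2,o1)→filled(o1,p2) ✓  (d1,p4,o3)→filled(o3,p4) ✓  (d1,p4,o4)→filled(o4,p4) ✓  (d2,p3,o3)→filled(o3,p3) ✓  (d4,p2,o4)→filled(o4,p2) ✓  (d4,p5,o1)→filled(o1,p5) ✓
Every restrictor triple satisfies the scope.

True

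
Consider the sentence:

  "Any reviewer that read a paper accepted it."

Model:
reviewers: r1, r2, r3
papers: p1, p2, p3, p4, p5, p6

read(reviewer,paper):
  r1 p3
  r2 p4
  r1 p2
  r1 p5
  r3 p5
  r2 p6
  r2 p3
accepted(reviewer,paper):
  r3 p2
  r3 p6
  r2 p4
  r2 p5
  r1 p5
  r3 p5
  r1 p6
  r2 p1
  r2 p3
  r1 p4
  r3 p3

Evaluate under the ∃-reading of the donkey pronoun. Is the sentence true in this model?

"it" takes "a paper" as antecedent — a donkey pronoun bound across the clause boundary.
Weak reading: every reviewer r with some read-paper has at least one read-paper p such that accepted(r,p).
Per reviewer: r1:✓  r2:✓  r3:✓
Every reviewer in the restrictor has a witness.

True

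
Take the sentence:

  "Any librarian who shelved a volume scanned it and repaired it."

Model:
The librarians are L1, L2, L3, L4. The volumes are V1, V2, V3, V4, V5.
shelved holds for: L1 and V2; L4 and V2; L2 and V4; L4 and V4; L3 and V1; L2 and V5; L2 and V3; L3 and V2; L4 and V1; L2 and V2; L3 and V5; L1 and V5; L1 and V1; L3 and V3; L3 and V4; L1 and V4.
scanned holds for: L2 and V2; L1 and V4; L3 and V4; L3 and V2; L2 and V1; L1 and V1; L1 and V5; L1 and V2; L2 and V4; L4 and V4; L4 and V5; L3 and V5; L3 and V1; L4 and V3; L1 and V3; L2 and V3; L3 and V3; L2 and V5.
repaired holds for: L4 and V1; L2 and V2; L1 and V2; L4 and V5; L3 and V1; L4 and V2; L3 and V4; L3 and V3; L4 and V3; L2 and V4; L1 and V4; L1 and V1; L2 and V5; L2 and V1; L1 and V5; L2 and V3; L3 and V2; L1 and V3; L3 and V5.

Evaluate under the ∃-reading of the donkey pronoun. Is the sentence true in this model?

False

"it" takes "a volume" as antecedent — a donkey pronoun bound across the clause boundary.
Weak reading: every librarian l with some shelved-volume has at least one shelved-volume v such that scanned(l,v) ∧ repaired(l,v).
Per librarian: L1:✓  L2:✓  L3:✓  L4:✗
L4 has no witness among its shelved-volumes.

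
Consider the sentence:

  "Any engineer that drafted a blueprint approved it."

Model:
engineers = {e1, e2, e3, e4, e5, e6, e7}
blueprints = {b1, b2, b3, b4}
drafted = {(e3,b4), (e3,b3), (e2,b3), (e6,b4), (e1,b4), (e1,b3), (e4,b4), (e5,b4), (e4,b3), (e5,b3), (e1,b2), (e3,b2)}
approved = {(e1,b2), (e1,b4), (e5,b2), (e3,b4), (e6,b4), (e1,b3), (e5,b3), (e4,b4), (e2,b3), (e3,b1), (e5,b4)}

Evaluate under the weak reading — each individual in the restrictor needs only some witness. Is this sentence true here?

True

"it" takes "a blueprint" as antecedent — a donkey pronoun bound across the clause boundary.
Weak reading: every engineer e with some drafted-blueprint has at least one drafted-blueprint b such that approved(e,b).
Per engineer: e1:✓  e2:✓  e3:✓  e4:✓  e5:✓  e6:✓
Every engineer in the restrictor has a witness.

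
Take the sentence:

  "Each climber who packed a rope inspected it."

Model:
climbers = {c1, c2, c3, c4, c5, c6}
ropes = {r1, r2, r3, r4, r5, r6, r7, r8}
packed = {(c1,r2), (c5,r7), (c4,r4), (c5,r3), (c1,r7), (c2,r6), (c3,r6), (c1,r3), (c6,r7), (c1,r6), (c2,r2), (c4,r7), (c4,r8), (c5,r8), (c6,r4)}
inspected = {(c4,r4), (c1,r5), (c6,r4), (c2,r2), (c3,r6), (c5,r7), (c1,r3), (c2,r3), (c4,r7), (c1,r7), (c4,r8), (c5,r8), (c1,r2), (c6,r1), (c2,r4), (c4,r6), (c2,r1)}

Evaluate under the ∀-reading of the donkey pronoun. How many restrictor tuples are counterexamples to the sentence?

4

"it" takes "a rope" as antecedent — a donkey pronoun bound across the clause boundary.
Strong reading: for every (c,r) with packed(c,r), inspected(c,r).
Restrictor pairs: (c1,r2) ✓  (c1,r3) ✓  (c1,r6) ✗  (c1,r7) ✓  (c2,r2) ✓  (c2,r6) ✗  (c3,r6) ✓  (c4,r4) ✓  (c4,r7) ✓  (c4,r8) ✓  (c5,r3) ✗  (c5,r7) ✓  (c5,r8) ✓  (c6,r4) ✓  (c6,r7) ✗
Counterexamples (restrictor pairs failing the scope): 4.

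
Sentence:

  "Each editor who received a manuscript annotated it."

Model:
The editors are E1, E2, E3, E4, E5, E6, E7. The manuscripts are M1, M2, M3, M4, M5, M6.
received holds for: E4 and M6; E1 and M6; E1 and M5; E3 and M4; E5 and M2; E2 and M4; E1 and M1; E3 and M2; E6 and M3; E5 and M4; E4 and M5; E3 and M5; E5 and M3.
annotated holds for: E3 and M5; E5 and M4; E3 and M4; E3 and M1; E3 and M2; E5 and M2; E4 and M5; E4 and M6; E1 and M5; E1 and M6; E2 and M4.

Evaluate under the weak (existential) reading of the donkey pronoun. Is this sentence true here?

"it" takes "a manuscript" as antecedent — a donkey pronoun bound across the clause boundary.
Weak reading: every editor e with some received-manuscript has at least one received-manuscript m such that annotated(e,m).
Per editor: E1:✓  E2:✓  E3:✓  E4:✓  E5:✓  E6:✗
E6 has no witness among its received-manuscripts.

False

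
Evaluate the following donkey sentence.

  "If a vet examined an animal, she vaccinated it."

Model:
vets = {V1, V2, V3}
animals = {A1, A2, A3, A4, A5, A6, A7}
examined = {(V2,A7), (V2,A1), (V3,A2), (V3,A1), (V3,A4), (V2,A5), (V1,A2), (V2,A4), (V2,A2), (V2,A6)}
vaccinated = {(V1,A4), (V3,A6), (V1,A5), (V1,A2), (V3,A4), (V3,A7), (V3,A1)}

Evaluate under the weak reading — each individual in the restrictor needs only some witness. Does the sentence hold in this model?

False

"it" takes "an animal" as antecedent — a donkey pronoun bound across the clause boundary.
Weak reading: every vet v with some examined-animal has at least one examined-animal a such that vaccinated(v,a).
Per vet: V1:✓  V2:✗  V3:✓
V2 has no witness among its examined-animals.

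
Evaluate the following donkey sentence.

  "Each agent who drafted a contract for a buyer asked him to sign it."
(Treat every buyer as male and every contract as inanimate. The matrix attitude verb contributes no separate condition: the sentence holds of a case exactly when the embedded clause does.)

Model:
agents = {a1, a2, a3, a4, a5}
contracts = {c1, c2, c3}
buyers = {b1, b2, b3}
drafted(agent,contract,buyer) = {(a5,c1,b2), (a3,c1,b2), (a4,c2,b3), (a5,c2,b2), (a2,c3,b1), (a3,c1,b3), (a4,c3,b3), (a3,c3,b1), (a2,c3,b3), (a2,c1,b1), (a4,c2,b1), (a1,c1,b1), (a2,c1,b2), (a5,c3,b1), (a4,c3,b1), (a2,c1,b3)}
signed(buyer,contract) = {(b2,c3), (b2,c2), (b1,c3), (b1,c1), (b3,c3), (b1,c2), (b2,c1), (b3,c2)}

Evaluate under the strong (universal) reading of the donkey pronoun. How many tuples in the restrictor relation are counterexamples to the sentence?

2

"him" takes "a buyer" as antecedent and "it" takes "a contract"; both are donkey pronouns co-varying with the restrictor.
Strong reading: for every (a,c,b) with drafted(a,c,b), signed(b,c).
Restrictor triples: (a1,c1,b1)→signed(b1,c1) ✓  (a2,c1,b1)→signed(b1,c1) ✓  (a2,c1,b2)→signed(b2,c1) ✓  (a2,c1,b3)→signed(b3,c1) ✗  (a2,c3,b1)→signed(b1,c3) ✓  (a2,c3,b3)→signed(b3,c3) ✓  (a3,c1,b2)→signed(b2,c1) ✓  (a3,c1,b3)→signed(b3,c1) ✗  (a3,c3,b1)→signed(b1,c3) ✓  (a4,c2,b1)→signed(b1,c2) ✓  (a4,c2,b3)→signed(b3,c2) ✓  (a4,c3,b1)→signed(b1,c3) ✓  (a4,c3,b3)→signed(b3,c3) ✓  (a5,c1,b2)→signed(b2,c1) ✓  (a5,c2,b2)→signed(b2,c2) ✓  (a5,c3,b1)→signed(b1,c3) ✓
Counterexamples (restrictor triples failing the scope): 2.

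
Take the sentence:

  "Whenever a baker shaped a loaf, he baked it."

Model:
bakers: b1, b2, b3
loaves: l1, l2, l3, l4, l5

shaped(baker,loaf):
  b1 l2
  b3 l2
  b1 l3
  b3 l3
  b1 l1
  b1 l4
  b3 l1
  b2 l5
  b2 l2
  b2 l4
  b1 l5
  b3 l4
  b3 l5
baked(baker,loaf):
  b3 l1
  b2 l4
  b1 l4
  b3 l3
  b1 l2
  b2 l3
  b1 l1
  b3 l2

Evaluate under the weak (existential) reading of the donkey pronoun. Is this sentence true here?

True

"it" takes "a loaf" as antecedent — a donkey pronoun bound across the clause boundary.
Weak reading: every baker b with some shaped-loaf has at least one shaped-loaf l such that baked(b,l).
Per baker: b1:✓  b2:✓  b3:✓
Every baker in the restrictor has a witness.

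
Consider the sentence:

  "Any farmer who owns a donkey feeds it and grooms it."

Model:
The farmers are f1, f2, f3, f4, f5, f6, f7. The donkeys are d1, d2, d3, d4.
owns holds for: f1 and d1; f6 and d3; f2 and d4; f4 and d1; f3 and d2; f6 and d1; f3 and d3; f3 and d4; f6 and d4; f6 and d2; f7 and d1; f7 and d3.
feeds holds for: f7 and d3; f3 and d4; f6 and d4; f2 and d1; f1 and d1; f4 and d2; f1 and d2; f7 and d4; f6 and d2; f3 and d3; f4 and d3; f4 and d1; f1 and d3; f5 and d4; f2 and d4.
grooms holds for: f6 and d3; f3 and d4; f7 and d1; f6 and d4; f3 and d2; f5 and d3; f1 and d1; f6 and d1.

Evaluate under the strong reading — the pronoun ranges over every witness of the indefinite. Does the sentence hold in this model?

"it" takes "a donkey" as antecedent — a donkey pronoun bound across the clause boundary.
Strong reading: for every (f,d) with owns(f,d), feeds(f,d) ∧ grooms(f,d).
Restrictor pairs: (f1,d1) ✓  (f2,d4) ✗  (f3,d2) ✗  (f3,d3) ✗  (f3,d4) ✓  (f4,d1) ✗  (f6,d1) ✗  (f6,d2) ✗  (f6,d3) ✗  (f6,d4) ✓  (f7,d1) ✗  (f7,d3) ✗
Counterexample: (f2,d4) is in owns but fails the scope.

False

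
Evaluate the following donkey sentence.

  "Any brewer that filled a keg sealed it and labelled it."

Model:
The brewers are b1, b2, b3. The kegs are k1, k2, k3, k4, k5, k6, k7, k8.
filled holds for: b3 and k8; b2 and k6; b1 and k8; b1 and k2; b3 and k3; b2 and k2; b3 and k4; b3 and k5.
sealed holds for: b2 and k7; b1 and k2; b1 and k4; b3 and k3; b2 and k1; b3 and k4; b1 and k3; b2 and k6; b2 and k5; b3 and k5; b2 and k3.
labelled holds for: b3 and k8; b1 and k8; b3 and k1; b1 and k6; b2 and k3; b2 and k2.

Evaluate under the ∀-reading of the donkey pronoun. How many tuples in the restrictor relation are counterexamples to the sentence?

"it" takes "a keg" as antecedent — a donkey pronoun bound across the clause boundary.
Strong reading: for every (b,k) with filled(b,k), sealed(b,k) ∧ labelled(b,k).
Restrictor pairs: (b1,k2) ✗  (b1,k8) ✗  (b2,k2) ✗  (b2,k6) ✗  (b3,k3) ✗  (b3,k4) ✗  (b3,k5) ✗  (b3,k8) ✗
Counterexamples (restrictor pairs failing the scope): 8.

8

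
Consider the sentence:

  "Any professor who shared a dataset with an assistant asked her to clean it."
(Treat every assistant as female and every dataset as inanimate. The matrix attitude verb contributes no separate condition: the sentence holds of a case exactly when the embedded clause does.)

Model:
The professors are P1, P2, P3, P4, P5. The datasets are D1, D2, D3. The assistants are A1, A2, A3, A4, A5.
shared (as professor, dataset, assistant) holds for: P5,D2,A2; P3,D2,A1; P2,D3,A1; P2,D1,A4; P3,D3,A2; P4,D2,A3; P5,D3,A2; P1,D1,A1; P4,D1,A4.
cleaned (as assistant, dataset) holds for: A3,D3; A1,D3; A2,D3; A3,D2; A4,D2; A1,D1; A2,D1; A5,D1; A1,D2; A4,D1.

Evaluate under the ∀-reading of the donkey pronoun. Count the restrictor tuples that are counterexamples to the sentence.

"her" takes "an assistant" as antecedent and "it" takes "a dataset"; both are donkey pronouns co-varying with the restrictor.
Strong reading: for every (p,d,a) with shared(p,d,a), cleaned(a,d).
Restrictor triples: (P1,D1,A1)→cleaned(A1,D1) ✓  (P2,D1,A4)→cleaned(A4,D1) ✓  (P2,D3,A1)→cleaned(A1,D3) ✓  (P3,D2,A1)→cleaned(A1,D2) ✓  (P3,D3,A2)→cleaned(A2,D3) ✓  (P4,D1,A4)→cleaned(A4,D1) ✓  (P4,D2,A3)→cleaned(A3,D2) ✓  (P5,D2,A2)→cleaned(A2,D2) ✗  (P5,D3,A2)→cleaned(A2,D3) ✓
Counterexamples (restrictor triples failing the scope): 1.

1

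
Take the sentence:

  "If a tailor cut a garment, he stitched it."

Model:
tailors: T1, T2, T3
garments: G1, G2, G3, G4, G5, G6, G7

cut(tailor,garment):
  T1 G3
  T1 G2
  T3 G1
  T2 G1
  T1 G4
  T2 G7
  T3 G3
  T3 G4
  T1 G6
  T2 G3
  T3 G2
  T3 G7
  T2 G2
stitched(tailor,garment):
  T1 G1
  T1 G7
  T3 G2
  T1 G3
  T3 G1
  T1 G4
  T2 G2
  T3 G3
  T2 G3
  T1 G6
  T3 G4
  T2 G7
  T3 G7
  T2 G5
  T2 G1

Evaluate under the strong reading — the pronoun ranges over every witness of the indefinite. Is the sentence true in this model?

"it" takes "a garment" as antecedent — a donkey pronoun bound across the clause boundary.
Strong reading: for every (t,g) with cut(t,g), stitched(t,g).
Restrictor pairs: (T1,G2) ✗  (T1,G3) ✓  (T1,G4) ✓  (T1,G6) ✓  (T2,G1) ✓  (T2,G2) ✓  (T2,G3) ✓  (T2,G7) ✓  (T3,G1) ✓  (T3,G2) ✓  (T3,G3) ✓  (T3,G4) ✓  (T3,G7) ✓
Counterexample: (T1,G2) is in cut but fails the scope.

False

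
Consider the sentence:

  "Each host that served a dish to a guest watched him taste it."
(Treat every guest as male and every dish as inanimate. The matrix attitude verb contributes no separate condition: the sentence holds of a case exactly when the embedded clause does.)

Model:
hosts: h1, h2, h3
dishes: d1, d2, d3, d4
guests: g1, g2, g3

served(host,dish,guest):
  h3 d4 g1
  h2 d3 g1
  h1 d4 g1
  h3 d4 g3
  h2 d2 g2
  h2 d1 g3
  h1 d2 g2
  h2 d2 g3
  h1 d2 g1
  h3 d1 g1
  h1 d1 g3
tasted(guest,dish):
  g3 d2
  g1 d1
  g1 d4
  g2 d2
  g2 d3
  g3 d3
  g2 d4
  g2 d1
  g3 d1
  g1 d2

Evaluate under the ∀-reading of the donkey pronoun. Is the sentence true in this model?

"him" takes "a guest" as antecedent and "it" takes "a dish"; both are donkey pronouns co-varying with the restrictor.
Strong reading: for every (h,d,g) with served(h,d,g), tasted(g,d).
Restrictor triples: (h1,d1,g3)→tasted(g3,d1) ✓  (h1,d2,g1)→tasted(g1,d2) ✓  (h1,d2,g2)→tasted(g2,d2) ✓  (h1,d4,g1)→tasted(g1,d4) ✓  (h2,d1,g3)→tasted(g3,d1) ✓  (h2,d2,g2)→tasted(g2,d2) ✓  (h2,d2,g3)→tasted(g3,d2) ✓  (h2,d3,g1)→tasted(g1,d3) ✗  (h3,d1,g1)→tasted(g1,d1) ✓  (h3,d4,g1)→tasted(g1,d4) ✓  (h3,d4,g3)→tasted(g3,d4) ✗
Counterexample: (h2,d3,g1) — tasted(g1,d3) does not hold.

False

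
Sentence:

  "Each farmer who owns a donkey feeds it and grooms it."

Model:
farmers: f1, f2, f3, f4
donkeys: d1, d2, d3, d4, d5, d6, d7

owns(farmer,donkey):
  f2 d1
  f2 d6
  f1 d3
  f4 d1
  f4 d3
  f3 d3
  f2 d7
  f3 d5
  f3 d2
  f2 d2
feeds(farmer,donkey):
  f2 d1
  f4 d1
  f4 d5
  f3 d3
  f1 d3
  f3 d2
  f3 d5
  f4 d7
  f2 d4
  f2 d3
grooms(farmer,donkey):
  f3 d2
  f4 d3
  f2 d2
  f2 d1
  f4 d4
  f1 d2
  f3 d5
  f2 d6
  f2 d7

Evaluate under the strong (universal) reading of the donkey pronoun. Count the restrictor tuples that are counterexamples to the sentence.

"it" takes "a donkey" as antecedent — a donkey pronoun bound across the clause boundary.
Strong reading: for every (f,d) with owns(f,d), feeds(f,d) ∧ grooms(f,d).
Restrictor pairs: (f1,d3) ✗  (f2,d1) ✓  (f2,d2) ✗  (f2,d6) ✗  (f2,d7) ✗  (f3,d2) ✓  (f3,d3) ✗  (f3,d5) ✓  (f4,d1) ✗  (f4,d3) ✗
Counterexamples (restrictor pairs failing the scope): 7.

7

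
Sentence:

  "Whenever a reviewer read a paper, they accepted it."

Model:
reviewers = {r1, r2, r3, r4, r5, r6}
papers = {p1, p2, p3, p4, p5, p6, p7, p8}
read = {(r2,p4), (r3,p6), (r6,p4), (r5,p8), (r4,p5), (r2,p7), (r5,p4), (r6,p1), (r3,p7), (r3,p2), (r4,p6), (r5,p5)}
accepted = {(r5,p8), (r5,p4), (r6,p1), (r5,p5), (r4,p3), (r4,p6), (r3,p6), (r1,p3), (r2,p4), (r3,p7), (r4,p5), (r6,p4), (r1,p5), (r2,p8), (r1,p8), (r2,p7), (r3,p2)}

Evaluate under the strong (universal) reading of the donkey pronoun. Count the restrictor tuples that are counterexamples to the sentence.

0

"it" takes "a paper" as antecedent — a donkey pronoun bound across the clause boundary.
Strong reading: for every (r,p) with read(r,p), accepted(r,p).
Restrictor pairs: (r2,p4) ✓  (r2,p7) ✓  (r3,p2) ✓  (r3,p6) ✓  (r3,p7) ✓  (r4,p5) ✓  (r4,p6) ✓  (r5,p4) ✓  (r5,p5) ✓  (r5,p8) ✓  (r6,p1) ✓  (r6,p4) ✓
Counterexamples (restrictor pairs failing the scope): 0.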